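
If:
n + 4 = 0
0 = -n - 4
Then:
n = -4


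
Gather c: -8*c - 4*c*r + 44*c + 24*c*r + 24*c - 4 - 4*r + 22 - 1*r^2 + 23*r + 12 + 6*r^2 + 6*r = c*(20*r + 60) + 5*r^2 + 25*r + 30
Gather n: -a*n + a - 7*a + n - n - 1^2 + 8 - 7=-a*n - 6*a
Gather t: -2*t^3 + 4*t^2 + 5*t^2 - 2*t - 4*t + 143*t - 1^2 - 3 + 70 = -2*t^3 + 9*t^2 + 137*t + 66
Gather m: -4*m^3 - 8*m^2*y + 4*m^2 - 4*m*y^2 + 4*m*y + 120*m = -4*m^3 + m^2*(4 - 8*y) + m*(-4*y^2 + 4*y + 120)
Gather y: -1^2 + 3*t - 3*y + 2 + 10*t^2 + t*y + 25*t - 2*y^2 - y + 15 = 10*t^2 + 28*t - 2*y^2 + y*(t - 4) + 16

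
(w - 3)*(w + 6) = w^2 + 3*w - 18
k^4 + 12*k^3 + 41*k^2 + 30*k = k*(k + 1)*(k + 5)*(k + 6)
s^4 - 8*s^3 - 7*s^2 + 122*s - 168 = (s - 7)*(s - 3)*(s - 2)*(s + 4)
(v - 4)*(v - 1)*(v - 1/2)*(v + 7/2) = v^4 - 2*v^3 - 51*v^2/4 + 83*v/4 - 7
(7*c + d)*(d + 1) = 7*c*d + 7*c + d^2 + d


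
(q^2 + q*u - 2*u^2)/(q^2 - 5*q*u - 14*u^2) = (q - u)/(q - 7*u)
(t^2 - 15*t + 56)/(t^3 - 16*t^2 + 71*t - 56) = 1/(t - 1)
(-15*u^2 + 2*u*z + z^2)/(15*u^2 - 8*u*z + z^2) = (5*u + z)/(-5*u + z)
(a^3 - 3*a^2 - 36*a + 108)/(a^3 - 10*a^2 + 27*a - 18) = (a + 6)/(a - 1)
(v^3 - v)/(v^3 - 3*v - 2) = v*(v - 1)/(v^2 - v - 2)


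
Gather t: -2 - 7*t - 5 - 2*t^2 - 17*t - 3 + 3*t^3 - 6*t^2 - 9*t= 3*t^3 - 8*t^2 - 33*t - 10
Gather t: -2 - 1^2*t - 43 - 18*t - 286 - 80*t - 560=-99*t - 891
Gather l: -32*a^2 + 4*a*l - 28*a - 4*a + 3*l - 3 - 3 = -32*a^2 - 32*a + l*(4*a + 3) - 6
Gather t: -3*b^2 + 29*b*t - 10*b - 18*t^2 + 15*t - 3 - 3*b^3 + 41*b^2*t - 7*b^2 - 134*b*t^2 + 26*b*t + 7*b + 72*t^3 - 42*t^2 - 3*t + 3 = -3*b^3 - 10*b^2 - 3*b + 72*t^3 + t^2*(-134*b - 60) + t*(41*b^2 + 55*b + 12)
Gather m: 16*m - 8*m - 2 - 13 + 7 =8*m - 8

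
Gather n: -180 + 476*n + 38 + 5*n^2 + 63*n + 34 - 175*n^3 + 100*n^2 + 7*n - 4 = -175*n^3 + 105*n^2 + 546*n - 112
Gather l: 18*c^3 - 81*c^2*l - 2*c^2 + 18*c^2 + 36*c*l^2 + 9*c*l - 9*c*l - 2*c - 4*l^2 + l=18*c^3 + 16*c^2 - 2*c + l^2*(36*c - 4) + l*(1 - 81*c^2)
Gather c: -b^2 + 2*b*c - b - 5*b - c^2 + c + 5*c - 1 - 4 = -b^2 - 6*b - c^2 + c*(2*b + 6) - 5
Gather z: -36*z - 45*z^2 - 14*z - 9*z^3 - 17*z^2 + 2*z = -9*z^3 - 62*z^2 - 48*z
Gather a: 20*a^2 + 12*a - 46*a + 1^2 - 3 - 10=20*a^2 - 34*a - 12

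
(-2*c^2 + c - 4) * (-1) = 2*c^2 - c + 4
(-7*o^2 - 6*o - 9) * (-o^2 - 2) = 7*o^4 + 6*o^3 + 23*o^2 + 12*o + 18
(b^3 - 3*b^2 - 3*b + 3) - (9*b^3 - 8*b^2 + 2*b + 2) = -8*b^3 + 5*b^2 - 5*b + 1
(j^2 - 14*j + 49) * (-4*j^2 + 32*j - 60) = -4*j^4 + 88*j^3 - 704*j^2 + 2408*j - 2940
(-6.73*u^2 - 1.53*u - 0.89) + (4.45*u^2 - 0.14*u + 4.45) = -2.28*u^2 - 1.67*u + 3.56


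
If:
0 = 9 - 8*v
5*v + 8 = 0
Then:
No Solution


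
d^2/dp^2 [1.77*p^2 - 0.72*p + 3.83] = 3.54000000000000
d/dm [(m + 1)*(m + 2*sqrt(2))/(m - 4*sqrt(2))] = (m^2 - 8*sqrt(2)*m - 16 - 6*sqrt(2))/(m^2 - 8*sqrt(2)*m + 32)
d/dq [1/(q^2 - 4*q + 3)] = 2*(2 - q)/(q^2 - 4*q + 3)^2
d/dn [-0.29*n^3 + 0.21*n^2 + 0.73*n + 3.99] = -0.87*n^2 + 0.42*n + 0.73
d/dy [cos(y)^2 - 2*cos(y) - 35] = 2*(1 - cos(y))*sin(y)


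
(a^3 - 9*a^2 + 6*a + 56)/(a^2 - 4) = (a^2 - 11*a + 28)/(a - 2)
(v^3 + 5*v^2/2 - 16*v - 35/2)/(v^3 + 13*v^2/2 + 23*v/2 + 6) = (2*v^2 + 3*v - 35)/(2*v^2 + 11*v + 12)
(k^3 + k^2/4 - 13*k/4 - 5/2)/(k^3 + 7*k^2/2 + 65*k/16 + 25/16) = 4*(k - 2)/(4*k + 5)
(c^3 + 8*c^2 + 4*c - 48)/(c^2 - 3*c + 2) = (c^2 + 10*c + 24)/(c - 1)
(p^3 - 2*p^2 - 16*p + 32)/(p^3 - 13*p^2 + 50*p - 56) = (p + 4)/(p - 7)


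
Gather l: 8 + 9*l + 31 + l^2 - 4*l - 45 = l^2 + 5*l - 6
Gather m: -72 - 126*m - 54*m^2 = -54*m^2 - 126*m - 72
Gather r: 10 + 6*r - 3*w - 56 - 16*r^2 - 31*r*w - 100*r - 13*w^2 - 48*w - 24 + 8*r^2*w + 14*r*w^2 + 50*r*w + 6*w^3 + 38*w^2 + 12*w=r^2*(8*w - 16) + r*(14*w^2 + 19*w - 94) + 6*w^3 + 25*w^2 - 39*w - 70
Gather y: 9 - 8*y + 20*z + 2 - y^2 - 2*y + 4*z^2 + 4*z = -y^2 - 10*y + 4*z^2 + 24*z + 11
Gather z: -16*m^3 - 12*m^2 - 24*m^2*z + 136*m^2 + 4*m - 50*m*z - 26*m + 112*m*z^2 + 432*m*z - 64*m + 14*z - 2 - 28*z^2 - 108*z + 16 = -16*m^3 + 124*m^2 - 86*m + z^2*(112*m - 28) + z*(-24*m^2 + 382*m - 94) + 14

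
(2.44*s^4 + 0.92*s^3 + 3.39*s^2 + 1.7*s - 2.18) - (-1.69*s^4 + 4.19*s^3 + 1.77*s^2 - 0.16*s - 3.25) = 4.13*s^4 - 3.27*s^3 + 1.62*s^2 + 1.86*s + 1.07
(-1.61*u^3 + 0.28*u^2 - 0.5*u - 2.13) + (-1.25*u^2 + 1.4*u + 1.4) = -1.61*u^3 - 0.97*u^2 + 0.9*u - 0.73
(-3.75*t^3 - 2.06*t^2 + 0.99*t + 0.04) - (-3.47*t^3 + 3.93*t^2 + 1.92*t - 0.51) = -0.28*t^3 - 5.99*t^2 - 0.93*t + 0.55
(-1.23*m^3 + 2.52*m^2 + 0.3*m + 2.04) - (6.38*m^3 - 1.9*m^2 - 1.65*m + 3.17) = -7.61*m^3 + 4.42*m^2 + 1.95*m - 1.13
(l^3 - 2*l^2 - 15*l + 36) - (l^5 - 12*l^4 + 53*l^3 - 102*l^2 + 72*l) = -l^5 + 12*l^4 - 52*l^3 + 100*l^2 - 87*l + 36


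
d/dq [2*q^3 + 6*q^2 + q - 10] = 6*q^2 + 12*q + 1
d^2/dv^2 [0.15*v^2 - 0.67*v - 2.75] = 0.300000000000000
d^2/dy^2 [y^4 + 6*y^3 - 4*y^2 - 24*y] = 12*y^2 + 36*y - 8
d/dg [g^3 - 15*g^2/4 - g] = 3*g^2 - 15*g/2 - 1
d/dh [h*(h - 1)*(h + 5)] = 3*h^2 + 8*h - 5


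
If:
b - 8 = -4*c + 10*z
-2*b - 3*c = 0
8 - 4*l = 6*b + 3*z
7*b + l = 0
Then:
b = -104/225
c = 208/675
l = 728/225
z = -488/675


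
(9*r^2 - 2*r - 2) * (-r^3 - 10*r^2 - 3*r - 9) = -9*r^5 - 88*r^4 - 5*r^3 - 55*r^2 + 24*r + 18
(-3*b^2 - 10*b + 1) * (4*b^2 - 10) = -12*b^4 - 40*b^3 + 34*b^2 + 100*b - 10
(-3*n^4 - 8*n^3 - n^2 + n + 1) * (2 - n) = 3*n^5 + 2*n^4 - 15*n^3 - 3*n^2 + n + 2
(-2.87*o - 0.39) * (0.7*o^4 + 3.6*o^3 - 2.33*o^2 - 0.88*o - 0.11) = -2.009*o^5 - 10.605*o^4 + 5.2831*o^3 + 3.4343*o^2 + 0.6589*o + 0.0429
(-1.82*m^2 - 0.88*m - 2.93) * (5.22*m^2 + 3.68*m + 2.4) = -9.5004*m^4 - 11.2912*m^3 - 22.901*m^2 - 12.8944*m - 7.032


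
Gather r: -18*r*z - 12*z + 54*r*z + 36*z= 36*r*z + 24*z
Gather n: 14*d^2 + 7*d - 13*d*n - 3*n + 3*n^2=14*d^2 + 7*d + 3*n^2 + n*(-13*d - 3)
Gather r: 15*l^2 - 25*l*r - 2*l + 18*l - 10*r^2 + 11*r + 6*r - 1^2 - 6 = 15*l^2 + 16*l - 10*r^2 + r*(17 - 25*l) - 7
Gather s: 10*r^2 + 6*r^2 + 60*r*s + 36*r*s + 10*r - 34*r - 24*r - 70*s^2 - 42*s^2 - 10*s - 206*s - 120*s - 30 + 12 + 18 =16*r^2 - 48*r - 112*s^2 + s*(96*r - 336)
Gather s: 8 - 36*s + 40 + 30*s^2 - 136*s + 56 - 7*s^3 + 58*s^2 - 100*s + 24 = -7*s^3 + 88*s^2 - 272*s + 128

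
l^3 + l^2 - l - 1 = (l - 1)*(l + 1)^2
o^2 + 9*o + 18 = (o + 3)*(o + 6)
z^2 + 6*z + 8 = (z + 2)*(z + 4)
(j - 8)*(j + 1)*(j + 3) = j^3 - 4*j^2 - 29*j - 24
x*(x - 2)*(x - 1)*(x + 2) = x^4 - x^3 - 4*x^2 + 4*x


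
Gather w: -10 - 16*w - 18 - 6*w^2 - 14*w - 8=-6*w^2 - 30*w - 36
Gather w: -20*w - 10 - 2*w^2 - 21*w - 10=-2*w^2 - 41*w - 20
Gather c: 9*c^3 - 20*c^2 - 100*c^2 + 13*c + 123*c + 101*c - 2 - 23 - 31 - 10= 9*c^3 - 120*c^2 + 237*c - 66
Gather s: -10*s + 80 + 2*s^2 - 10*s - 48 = 2*s^2 - 20*s + 32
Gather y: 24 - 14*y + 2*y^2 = 2*y^2 - 14*y + 24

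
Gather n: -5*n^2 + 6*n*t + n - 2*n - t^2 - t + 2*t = -5*n^2 + n*(6*t - 1) - t^2 + t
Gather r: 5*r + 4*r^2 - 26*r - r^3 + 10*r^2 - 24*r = -r^3 + 14*r^2 - 45*r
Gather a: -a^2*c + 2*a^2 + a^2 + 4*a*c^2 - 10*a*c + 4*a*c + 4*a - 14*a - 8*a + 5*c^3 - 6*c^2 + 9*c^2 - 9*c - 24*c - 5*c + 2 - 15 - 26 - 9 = a^2*(3 - c) + a*(4*c^2 - 6*c - 18) + 5*c^3 + 3*c^2 - 38*c - 48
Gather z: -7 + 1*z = z - 7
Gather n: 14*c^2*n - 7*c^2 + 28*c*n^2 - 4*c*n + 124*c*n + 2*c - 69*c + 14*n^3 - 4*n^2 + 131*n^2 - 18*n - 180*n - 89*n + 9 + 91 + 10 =-7*c^2 - 67*c + 14*n^3 + n^2*(28*c + 127) + n*(14*c^2 + 120*c - 287) + 110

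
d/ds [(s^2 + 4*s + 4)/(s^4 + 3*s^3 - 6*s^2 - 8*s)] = (-2*s^5 - 15*s^4 - 40*s^3 - 20*s^2 + 48*s + 32)/(s^2*(s^6 + 6*s^5 - 3*s^4 - 52*s^3 - 12*s^2 + 96*s + 64))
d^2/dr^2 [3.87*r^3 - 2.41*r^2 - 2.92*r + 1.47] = 23.22*r - 4.82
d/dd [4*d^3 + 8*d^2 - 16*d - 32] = 12*d^2 + 16*d - 16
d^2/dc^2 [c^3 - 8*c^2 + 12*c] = 6*c - 16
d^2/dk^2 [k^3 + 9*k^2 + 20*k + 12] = 6*k + 18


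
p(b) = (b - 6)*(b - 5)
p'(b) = 2*b - 11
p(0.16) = 28.27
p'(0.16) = -10.68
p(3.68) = 3.06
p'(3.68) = -3.64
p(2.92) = 6.41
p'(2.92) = -5.16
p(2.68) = 7.70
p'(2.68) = -5.64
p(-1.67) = 51.16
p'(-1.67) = -14.34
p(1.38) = 16.72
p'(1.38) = -8.24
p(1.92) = 12.57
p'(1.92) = -7.16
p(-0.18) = 32.01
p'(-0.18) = -11.36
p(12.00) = 42.00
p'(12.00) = 13.00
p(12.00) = 42.00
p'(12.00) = 13.00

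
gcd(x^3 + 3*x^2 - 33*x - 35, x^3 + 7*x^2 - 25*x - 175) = x^2 + 2*x - 35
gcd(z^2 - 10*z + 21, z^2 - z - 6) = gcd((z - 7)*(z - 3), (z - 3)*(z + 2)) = z - 3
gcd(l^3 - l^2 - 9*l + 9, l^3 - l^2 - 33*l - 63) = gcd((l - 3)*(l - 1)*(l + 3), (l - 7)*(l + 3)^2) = l + 3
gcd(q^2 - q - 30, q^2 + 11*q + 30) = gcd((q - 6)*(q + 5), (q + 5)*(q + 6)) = q + 5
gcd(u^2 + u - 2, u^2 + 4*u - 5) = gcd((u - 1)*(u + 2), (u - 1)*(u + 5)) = u - 1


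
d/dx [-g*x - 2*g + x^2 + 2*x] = -g + 2*x + 2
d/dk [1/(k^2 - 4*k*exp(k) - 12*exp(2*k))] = 2*(2*k*exp(k) - k + 12*exp(2*k) + 2*exp(k))/(-k^2 + 4*k*exp(k) + 12*exp(2*k))^2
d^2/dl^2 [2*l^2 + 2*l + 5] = 4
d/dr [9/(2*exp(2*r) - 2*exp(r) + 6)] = (9/2 - 9*exp(r))*exp(r)/(exp(2*r) - exp(r) + 3)^2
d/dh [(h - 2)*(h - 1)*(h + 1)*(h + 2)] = 4*h^3 - 10*h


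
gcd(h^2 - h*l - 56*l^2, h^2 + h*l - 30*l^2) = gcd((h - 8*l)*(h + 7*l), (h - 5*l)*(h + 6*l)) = 1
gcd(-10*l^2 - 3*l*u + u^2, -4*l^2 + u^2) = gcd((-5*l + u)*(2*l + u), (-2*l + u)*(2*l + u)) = 2*l + u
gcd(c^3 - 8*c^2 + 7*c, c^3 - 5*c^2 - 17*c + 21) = c^2 - 8*c + 7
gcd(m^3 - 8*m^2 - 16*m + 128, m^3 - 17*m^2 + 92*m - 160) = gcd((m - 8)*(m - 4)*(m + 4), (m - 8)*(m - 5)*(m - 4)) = m^2 - 12*m + 32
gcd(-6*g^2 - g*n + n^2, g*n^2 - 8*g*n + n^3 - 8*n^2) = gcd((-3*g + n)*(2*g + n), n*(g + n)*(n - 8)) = 1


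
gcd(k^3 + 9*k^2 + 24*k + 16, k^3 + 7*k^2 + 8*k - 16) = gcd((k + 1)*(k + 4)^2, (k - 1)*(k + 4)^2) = k^2 + 8*k + 16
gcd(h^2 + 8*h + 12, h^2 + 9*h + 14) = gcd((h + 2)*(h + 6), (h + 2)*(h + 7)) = h + 2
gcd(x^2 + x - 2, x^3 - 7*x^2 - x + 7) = x - 1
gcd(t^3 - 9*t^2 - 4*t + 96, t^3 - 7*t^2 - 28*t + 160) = t^2 - 12*t + 32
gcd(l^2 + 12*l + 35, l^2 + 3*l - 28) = l + 7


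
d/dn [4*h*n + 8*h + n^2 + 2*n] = 4*h + 2*n + 2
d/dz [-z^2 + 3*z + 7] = 3 - 2*z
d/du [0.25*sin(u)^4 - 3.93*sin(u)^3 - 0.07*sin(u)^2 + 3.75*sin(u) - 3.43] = (1.0*sin(u)^3 - 11.79*sin(u)^2 - 0.14*sin(u) + 3.75)*cos(u)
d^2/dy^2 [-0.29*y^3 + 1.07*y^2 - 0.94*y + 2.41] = 2.14 - 1.74*y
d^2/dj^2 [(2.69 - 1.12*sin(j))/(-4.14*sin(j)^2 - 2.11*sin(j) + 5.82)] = (-19.196352*sin(j)^5 + 194.205744*sin(j)^4 - 53.0296740000001*sin(j)^3 - 19.150771*sin(j)^2 + 16.0243499999999*sin(j) - 126.074674)/(4.14*sin(j)^2 + 2.11*sin(j) - 5.82)^3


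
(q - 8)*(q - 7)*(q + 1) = q^3 - 14*q^2 + 41*q + 56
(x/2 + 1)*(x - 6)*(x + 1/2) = x^3/2 - 7*x^2/4 - 7*x - 3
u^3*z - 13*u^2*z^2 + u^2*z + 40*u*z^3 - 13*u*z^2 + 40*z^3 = (u - 8*z)*(u - 5*z)*(u*z + z)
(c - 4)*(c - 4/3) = c^2 - 16*c/3 + 16/3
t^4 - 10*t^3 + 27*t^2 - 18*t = t*(t - 6)*(t - 3)*(t - 1)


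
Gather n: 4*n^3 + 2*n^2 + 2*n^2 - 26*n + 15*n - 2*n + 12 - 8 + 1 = 4*n^3 + 4*n^2 - 13*n + 5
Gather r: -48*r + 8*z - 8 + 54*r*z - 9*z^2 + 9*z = r*(54*z - 48) - 9*z^2 + 17*z - 8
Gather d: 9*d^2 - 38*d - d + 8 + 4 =9*d^2 - 39*d + 12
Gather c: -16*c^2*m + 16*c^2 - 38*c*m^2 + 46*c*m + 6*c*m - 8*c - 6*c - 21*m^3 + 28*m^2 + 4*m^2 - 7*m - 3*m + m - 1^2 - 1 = c^2*(16 - 16*m) + c*(-38*m^2 + 52*m - 14) - 21*m^3 + 32*m^2 - 9*m - 2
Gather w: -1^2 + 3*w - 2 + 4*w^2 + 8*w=4*w^2 + 11*w - 3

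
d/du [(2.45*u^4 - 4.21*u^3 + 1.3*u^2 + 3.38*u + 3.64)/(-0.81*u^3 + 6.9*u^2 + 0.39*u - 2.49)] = (-1.9845*u^6 + 33.81*u^5 - 25.1295*u^4 - 22.2102*u^3 + 17.4789*u^2 - 56.706*u - 9.8358)/(0.6561*u^6 - 11.178*u^5 + 46.9782*u^4 + 9.4158*u^3 - 34.2099*u^2 - 1.9422*u + 6.2001)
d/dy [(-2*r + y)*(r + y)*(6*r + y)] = -8*r^2 + 10*r*y + 3*y^2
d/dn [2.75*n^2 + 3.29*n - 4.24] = 5.5*n + 3.29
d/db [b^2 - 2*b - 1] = 2*b - 2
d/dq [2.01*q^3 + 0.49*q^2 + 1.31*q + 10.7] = 6.03*q^2 + 0.98*q + 1.31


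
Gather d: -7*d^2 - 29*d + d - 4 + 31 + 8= -7*d^2 - 28*d + 35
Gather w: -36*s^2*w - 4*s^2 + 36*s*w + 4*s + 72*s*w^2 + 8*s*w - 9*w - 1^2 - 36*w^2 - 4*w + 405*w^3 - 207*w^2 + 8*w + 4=-4*s^2 + 4*s + 405*w^3 + w^2*(72*s - 243) + w*(-36*s^2 + 44*s - 5) + 3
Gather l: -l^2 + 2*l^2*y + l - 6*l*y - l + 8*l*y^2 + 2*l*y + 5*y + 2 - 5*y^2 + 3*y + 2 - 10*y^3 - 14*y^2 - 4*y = l^2*(2*y - 1) + l*(8*y^2 - 4*y) - 10*y^3 - 19*y^2 + 4*y + 4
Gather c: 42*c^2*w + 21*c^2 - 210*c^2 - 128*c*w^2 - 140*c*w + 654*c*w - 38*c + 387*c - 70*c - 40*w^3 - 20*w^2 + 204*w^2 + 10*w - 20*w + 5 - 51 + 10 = c^2*(42*w - 189) + c*(-128*w^2 + 514*w + 279) - 40*w^3 + 184*w^2 - 10*w - 36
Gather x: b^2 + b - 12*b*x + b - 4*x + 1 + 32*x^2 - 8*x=b^2 + 2*b + 32*x^2 + x*(-12*b - 12) + 1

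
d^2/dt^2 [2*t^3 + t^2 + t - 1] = 12*t + 2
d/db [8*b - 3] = 8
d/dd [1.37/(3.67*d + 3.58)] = -5.0279/(3.67*d + 3.58)^2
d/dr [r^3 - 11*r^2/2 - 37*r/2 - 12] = 3*r^2 - 11*r - 37/2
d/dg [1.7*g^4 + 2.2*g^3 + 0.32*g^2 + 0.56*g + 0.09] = 6.8*g^3 + 6.6*g^2 + 0.64*g + 0.56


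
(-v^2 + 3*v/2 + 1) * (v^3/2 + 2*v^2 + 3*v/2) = -v^5/2 - 5*v^4/4 + 2*v^3 + 17*v^2/4 + 3*v/2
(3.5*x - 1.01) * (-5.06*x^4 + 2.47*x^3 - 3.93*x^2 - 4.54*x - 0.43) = -17.71*x^5 + 13.7556*x^4 - 16.2497*x^3 - 11.9207*x^2 + 3.0804*x + 0.4343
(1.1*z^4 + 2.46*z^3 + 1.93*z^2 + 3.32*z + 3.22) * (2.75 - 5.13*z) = -5.643*z^5 - 9.5948*z^4 - 3.1359*z^3 - 11.7241*z^2 - 7.3886*z + 8.855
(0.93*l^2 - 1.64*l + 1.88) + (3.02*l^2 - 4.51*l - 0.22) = 3.95*l^2 - 6.15*l + 1.66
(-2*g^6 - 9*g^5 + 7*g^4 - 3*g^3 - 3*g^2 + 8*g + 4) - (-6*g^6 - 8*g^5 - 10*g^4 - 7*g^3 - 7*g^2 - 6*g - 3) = 4*g^6 - g^5 + 17*g^4 + 4*g^3 + 4*g^2 + 14*g + 7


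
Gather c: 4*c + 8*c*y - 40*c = c*(8*y - 36)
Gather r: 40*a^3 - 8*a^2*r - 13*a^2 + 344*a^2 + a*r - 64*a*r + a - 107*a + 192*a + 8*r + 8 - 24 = 40*a^3 + 331*a^2 + 86*a + r*(-8*a^2 - 63*a + 8) - 16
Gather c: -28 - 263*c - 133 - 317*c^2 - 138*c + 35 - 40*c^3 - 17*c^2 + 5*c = -40*c^3 - 334*c^2 - 396*c - 126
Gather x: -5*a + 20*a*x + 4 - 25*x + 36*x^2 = -5*a + 36*x^2 + x*(20*a - 25) + 4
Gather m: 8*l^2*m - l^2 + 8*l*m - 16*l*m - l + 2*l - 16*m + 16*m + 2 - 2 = -l^2 + l + m*(8*l^2 - 8*l)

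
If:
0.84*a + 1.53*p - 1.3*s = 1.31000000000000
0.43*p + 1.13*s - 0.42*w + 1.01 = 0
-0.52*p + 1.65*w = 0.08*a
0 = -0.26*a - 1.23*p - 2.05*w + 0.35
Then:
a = -0.44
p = 0.27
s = -0.97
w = 0.06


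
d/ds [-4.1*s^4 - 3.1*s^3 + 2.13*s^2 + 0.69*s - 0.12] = -16.4*s^3 - 9.3*s^2 + 4.26*s + 0.69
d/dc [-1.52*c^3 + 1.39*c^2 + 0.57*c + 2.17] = -4.56*c^2 + 2.78*c + 0.57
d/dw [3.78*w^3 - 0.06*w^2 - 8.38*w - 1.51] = 11.34*w^2 - 0.12*w - 8.38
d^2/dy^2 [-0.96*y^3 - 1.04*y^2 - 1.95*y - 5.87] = -5.76*y - 2.08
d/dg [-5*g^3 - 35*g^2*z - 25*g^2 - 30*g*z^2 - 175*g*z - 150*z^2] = -15*g^2 - 70*g*z - 50*g - 30*z^2 - 175*z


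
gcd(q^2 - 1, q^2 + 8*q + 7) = q + 1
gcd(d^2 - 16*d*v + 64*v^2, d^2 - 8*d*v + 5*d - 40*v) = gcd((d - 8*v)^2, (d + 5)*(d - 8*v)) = -d + 8*v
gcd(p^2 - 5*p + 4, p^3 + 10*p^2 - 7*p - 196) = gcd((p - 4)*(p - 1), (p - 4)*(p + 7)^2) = p - 4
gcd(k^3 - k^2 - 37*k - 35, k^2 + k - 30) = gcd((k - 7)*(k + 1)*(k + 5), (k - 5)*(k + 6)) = 1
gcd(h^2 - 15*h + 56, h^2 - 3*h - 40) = h - 8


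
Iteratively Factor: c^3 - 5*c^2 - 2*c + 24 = (c + 2)*(c^2 - 7*c + 12) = (c - 4)*(c + 2)*(c - 3)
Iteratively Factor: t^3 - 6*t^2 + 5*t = (t - 5)*(t^2 - t) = (t - 5)*(t - 1)*(t)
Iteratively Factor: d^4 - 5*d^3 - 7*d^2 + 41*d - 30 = (d - 5)*(d^3 - 7*d + 6) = (d - 5)*(d - 1)*(d^2 + d - 6) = (d - 5)*(d - 2)*(d - 1)*(d + 3)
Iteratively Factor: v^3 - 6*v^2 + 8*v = (v - 2)*(v^2 - 4*v) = v*(v - 2)*(v - 4)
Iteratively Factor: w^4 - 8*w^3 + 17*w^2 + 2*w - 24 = (w - 4)*(w^3 - 4*w^2 + w + 6) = (w - 4)*(w - 3)*(w^2 - w - 2) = (w - 4)*(w - 3)*(w + 1)*(w - 2)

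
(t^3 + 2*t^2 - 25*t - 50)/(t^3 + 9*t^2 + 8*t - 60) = (t^2 - 3*t - 10)/(t^2 + 4*t - 12)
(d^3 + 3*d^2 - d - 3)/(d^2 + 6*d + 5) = (d^2 + 2*d - 3)/(d + 5)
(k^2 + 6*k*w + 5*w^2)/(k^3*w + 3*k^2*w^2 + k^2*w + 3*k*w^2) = (k^2 + 6*k*w + 5*w^2)/(k*w*(k^2 + 3*k*w + k + 3*w))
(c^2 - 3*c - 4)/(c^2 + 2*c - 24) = (c + 1)/(c + 6)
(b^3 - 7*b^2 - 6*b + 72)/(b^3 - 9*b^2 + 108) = (b - 4)/(b - 6)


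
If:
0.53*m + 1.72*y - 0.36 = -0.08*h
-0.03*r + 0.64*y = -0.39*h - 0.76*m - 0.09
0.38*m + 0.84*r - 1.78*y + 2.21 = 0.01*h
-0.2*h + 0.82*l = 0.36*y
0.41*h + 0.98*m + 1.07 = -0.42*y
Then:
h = 5.84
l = 1.95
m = -4.04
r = 1.78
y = 1.18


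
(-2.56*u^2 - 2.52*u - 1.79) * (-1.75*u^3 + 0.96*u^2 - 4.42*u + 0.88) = 4.48*u^5 + 1.9524*u^4 + 12.0285*u^3 + 7.1672*u^2 + 5.6942*u - 1.5752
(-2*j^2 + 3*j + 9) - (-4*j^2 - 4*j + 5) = 2*j^2 + 7*j + 4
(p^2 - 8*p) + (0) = p^2 - 8*p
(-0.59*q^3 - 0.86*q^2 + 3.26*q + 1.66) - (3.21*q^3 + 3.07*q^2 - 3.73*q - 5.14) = -3.8*q^3 - 3.93*q^2 + 6.99*q + 6.8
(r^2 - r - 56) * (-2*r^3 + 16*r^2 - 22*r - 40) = -2*r^5 + 18*r^4 + 74*r^3 - 914*r^2 + 1272*r + 2240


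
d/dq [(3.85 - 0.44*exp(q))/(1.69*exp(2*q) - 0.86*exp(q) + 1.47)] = (0.7436*exp(2*q) - 13.013*exp(q) + 2.6642)*exp(q)/(2.8561*exp(4*q) - 2.9068*exp(3*q) + 5.7082*exp(2*q) - 2.5284*exp(q) + 2.1609)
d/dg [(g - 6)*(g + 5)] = 2*g - 1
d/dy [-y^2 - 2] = -2*y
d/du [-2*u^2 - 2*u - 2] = -4*u - 2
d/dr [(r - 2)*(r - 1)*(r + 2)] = 3*r^2 - 2*r - 4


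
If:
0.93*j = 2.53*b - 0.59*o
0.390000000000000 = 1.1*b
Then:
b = 0.35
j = 0.964516129032258 - 0.634408602150538*o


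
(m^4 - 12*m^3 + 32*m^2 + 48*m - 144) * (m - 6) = m^5 - 18*m^4 + 104*m^3 - 144*m^2 - 432*m + 864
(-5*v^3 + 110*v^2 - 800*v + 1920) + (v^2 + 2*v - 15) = -5*v^3 + 111*v^2 - 798*v + 1905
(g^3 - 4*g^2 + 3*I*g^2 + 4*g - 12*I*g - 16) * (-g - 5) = -g^4 - g^3 - 3*I*g^3 + 16*g^2 - 3*I*g^2 - 4*g + 60*I*g + 80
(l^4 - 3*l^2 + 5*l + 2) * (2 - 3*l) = -3*l^5 + 2*l^4 + 9*l^3 - 21*l^2 + 4*l + 4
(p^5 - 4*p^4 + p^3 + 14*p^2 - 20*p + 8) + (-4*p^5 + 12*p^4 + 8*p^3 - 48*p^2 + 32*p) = -3*p^5 + 8*p^4 + 9*p^3 - 34*p^2 + 12*p + 8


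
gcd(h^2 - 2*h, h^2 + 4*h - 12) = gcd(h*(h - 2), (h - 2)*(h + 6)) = h - 2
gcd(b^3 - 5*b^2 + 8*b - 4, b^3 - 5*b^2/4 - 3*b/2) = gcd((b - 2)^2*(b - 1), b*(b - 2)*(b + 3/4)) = b - 2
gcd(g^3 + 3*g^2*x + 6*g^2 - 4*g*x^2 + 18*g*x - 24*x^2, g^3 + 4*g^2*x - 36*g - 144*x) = g^2 + 4*g*x + 6*g + 24*x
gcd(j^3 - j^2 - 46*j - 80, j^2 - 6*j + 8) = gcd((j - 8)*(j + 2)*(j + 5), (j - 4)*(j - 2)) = 1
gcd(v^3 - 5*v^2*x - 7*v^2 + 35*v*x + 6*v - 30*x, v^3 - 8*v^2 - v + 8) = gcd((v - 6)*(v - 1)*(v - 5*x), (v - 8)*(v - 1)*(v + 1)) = v - 1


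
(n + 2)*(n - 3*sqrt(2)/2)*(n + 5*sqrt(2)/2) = n^3 + sqrt(2)*n^2 + 2*n^2 - 15*n/2 + 2*sqrt(2)*n - 15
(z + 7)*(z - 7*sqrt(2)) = z^2 - 7*sqrt(2)*z + 7*z - 49*sqrt(2)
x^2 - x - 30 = (x - 6)*(x + 5)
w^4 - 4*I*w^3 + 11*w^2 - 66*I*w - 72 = (w - 3*I)^2*(w - 2*I)*(w + 4*I)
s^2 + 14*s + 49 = (s + 7)^2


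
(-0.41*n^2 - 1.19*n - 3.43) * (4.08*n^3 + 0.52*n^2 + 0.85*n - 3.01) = -1.6728*n^5 - 5.0684*n^4 - 14.9617*n^3 - 1.561*n^2 + 0.666399999999999*n + 10.3243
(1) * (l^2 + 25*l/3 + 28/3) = l^2 + 25*l/3 + 28/3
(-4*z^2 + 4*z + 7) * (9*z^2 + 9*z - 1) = -36*z^4 + 103*z^2 + 59*z - 7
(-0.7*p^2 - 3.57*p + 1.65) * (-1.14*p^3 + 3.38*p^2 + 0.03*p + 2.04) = 0.798*p^5 + 1.7038*p^4 - 13.9686*p^3 + 4.0419*p^2 - 7.2333*p + 3.366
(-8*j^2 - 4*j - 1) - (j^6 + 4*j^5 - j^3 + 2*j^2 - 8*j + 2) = -j^6 - 4*j^5 + j^3 - 10*j^2 + 4*j - 3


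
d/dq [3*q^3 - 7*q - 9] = 9*q^2 - 7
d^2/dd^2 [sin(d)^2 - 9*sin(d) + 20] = 9*sin(d) + 2*cos(2*d)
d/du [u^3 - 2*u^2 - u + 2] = 3*u^2 - 4*u - 1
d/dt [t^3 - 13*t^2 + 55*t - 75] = 3*t^2 - 26*t + 55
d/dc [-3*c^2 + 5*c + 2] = 5 - 6*c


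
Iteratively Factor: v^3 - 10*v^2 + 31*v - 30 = (v - 5)*(v^2 - 5*v + 6) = (v - 5)*(v - 2)*(v - 3)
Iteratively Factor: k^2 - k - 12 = (k - 4)*(k + 3)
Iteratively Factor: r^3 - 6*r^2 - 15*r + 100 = (r - 5)*(r^2 - r - 20) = (r - 5)*(r + 4)*(r - 5)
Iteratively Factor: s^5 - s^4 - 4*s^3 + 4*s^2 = (s)*(s^4 - s^3 - 4*s^2 + 4*s) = s*(s + 2)*(s^3 - 3*s^2 + 2*s) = s*(s - 2)*(s + 2)*(s^2 - s) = s*(s - 2)*(s - 1)*(s + 2)*(s)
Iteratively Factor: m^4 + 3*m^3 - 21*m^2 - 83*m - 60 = (m + 4)*(m^3 - m^2 - 17*m - 15) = (m + 3)*(m + 4)*(m^2 - 4*m - 5) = (m - 5)*(m + 3)*(m + 4)*(m + 1)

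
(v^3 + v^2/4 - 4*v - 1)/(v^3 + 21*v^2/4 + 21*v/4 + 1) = (v^2 - 4)/(v^2 + 5*v + 4)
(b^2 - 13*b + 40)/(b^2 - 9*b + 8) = (b - 5)/(b - 1)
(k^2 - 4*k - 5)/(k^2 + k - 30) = (k + 1)/(k + 6)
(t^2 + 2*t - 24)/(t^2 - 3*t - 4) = (t + 6)/(t + 1)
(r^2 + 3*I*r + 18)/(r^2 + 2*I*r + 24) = (r - 3*I)/(r - 4*I)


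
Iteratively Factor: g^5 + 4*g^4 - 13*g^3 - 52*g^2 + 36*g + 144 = (g + 4)*(g^4 - 13*g^2 + 36) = (g + 3)*(g + 4)*(g^3 - 3*g^2 - 4*g + 12) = (g - 2)*(g + 3)*(g + 4)*(g^2 - g - 6) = (g - 2)*(g + 2)*(g + 3)*(g + 4)*(g - 3)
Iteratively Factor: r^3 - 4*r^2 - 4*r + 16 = (r - 4)*(r^2 - 4) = (r - 4)*(r + 2)*(r - 2)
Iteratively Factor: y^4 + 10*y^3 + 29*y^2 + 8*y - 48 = (y + 3)*(y^3 + 7*y^2 + 8*y - 16) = (y + 3)*(y + 4)*(y^2 + 3*y - 4) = (y - 1)*(y + 3)*(y + 4)*(y + 4)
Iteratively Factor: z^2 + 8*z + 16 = (z + 4)*(z + 4)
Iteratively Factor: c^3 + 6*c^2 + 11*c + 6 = (c + 2)*(c^2 + 4*c + 3) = (c + 1)*(c + 2)*(c + 3)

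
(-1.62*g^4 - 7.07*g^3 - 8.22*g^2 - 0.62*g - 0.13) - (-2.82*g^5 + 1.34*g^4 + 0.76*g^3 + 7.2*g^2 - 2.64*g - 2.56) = 2.82*g^5 - 2.96*g^4 - 7.83*g^3 - 15.42*g^2 + 2.02*g + 2.43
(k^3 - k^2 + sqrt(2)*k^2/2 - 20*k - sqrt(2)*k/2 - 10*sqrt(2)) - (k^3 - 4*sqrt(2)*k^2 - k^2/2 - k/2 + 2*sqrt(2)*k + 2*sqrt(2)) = -k^2/2 + 9*sqrt(2)*k^2/2 - 39*k/2 - 5*sqrt(2)*k/2 - 12*sqrt(2)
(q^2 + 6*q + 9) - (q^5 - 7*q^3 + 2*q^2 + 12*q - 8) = -q^5 + 7*q^3 - q^2 - 6*q + 17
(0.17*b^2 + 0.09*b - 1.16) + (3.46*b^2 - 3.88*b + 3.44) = 3.63*b^2 - 3.79*b + 2.28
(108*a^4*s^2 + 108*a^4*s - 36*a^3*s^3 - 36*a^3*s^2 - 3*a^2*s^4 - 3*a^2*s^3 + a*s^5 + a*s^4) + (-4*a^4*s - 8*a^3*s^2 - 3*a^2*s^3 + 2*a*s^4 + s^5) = 108*a^4*s^2 + 104*a^4*s - 36*a^3*s^3 - 44*a^3*s^2 - 3*a^2*s^4 - 6*a^2*s^3 + a*s^5 + 3*a*s^4 + s^5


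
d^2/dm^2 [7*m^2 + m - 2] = 14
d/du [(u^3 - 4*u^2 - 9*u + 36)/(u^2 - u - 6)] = (u^2 + 4*u + 10)/(u^2 + 4*u + 4)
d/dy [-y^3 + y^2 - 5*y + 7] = -3*y^2 + 2*y - 5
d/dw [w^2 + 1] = 2*w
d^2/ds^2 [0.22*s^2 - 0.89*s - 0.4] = 0.440000000000000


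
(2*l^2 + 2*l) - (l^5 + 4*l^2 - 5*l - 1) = -l^5 - 2*l^2 + 7*l + 1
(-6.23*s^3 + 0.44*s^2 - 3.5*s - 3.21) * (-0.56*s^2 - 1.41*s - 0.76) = 3.4888*s^5 + 8.5379*s^4 + 6.0744*s^3 + 6.3982*s^2 + 7.1861*s + 2.4396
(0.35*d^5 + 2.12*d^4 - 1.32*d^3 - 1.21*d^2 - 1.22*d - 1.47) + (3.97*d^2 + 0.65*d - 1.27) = 0.35*d^5 + 2.12*d^4 - 1.32*d^3 + 2.76*d^2 - 0.57*d - 2.74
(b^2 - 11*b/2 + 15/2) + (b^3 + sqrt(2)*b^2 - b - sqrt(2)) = b^3 + b^2 + sqrt(2)*b^2 - 13*b/2 - sqrt(2) + 15/2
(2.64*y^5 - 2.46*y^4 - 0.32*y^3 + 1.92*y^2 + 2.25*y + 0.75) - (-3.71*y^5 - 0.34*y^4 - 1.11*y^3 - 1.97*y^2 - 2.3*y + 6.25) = 6.35*y^5 - 2.12*y^4 + 0.79*y^3 + 3.89*y^2 + 4.55*y - 5.5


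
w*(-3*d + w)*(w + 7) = -3*d*w^2 - 21*d*w + w^3 + 7*w^2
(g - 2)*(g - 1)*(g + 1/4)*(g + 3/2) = g^4 - 5*g^3/4 - 23*g^2/8 + 19*g/8 + 3/4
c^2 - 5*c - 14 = (c - 7)*(c + 2)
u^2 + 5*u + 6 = (u + 2)*(u + 3)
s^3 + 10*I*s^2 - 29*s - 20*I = (s + I)*(s + 4*I)*(s + 5*I)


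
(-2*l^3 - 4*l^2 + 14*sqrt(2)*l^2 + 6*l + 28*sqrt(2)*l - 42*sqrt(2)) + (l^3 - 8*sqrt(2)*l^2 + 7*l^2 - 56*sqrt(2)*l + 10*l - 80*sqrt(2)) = -l^3 + 3*l^2 + 6*sqrt(2)*l^2 - 28*sqrt(2)*l + 16*l - 122*sqrt(2)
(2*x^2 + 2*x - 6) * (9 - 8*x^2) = -16*x^4 - 16*x^3 + 66*x^2 + 18*x - 54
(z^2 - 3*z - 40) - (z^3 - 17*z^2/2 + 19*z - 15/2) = -z^3 + 19*z^2/2 - 22*z - 65/2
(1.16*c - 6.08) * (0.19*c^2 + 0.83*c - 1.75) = 0.2204*c^3 - 0.1924*c^2 - 7.0764*c + 10.64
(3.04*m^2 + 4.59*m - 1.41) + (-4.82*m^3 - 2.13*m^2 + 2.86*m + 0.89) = -4.82*m^3 + 0.91*m^2 + 7.45*m - 0.52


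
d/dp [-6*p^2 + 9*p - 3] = 9 - 12*p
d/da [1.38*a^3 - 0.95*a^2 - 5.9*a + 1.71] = 4.14*a^2 - 1.9*a - 5.9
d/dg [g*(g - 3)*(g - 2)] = 3*g^2 - 10*g + 6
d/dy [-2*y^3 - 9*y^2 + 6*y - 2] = -6*y^2 - 18*y + 6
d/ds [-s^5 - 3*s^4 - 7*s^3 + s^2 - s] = -5*s^4 - 12*s^3 - 21*s^2 + 2*s - 1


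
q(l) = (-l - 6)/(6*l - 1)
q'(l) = -6*(-l - 6)/(6*l - 1)^2 - 1/(6*l - 1) = 37/(6*l - 1)^2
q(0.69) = -2.13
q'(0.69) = 3.75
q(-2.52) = 0.22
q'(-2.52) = 0.14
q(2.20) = -0.67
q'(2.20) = 0.25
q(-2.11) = 0.28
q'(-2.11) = 0.20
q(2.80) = -0.56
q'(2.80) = 0.15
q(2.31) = -0.65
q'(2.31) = 0.22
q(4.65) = -0.40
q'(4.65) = 0.05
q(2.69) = -0.57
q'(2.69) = 0.16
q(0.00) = 6.00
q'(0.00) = 37.00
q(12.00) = -0.25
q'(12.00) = 0.01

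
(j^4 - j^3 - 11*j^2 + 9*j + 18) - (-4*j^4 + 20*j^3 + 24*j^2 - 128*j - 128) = 5*j^4 - 21*j^3 - 35*j^2 + 137*j + 146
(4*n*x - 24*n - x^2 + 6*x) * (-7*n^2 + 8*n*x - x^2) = -28*n^3*x + 168*n^3 + 39*n^2*x^2 - 234*n^2*x - 12*n*x^3 + 72*n*x^2 + x^4 - 6*x^3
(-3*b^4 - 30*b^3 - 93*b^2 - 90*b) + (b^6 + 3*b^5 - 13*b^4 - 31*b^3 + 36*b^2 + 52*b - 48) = b^6 + 3*b^5 - 16*b^4 - 61*b^3 - 57*b^2 - 38*b - 48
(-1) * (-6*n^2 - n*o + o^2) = 6*n^2 + n*o - o^2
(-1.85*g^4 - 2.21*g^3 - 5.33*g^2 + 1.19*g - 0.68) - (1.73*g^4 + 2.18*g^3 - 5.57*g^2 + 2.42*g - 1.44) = -3.58*g^4 - 4.39*g^3 + 0.24*g^2 - 1.23*g + 0.76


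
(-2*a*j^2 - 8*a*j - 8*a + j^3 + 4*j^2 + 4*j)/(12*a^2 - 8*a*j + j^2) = (-j^2 - 4*j - 4)/(6*a - j)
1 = 1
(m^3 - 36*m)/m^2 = m - 36/m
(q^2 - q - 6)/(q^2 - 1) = (q^2 - q - 6)/(q^2 - 1)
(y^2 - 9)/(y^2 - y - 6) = (y + 3)/(y + 2)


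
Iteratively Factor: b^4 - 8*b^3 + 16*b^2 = (b)*(b^3 - 8*b^2 + 16*b) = b*(b - 4)*(b^2 - 4*b) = b*(b - 4)^2*(b)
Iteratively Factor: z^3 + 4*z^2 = (z)*(z^2 + 4*z) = z^2*(z + 4)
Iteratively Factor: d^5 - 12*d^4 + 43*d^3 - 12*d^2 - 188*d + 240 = (d + 2)*(d^4 - 14*d^3 + 71*d^2 - 154*d + 120) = (d - 3)*(d + 2)*(d^3 - 11*d^2 + 38*d - 40) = (d - 4)*(d - 3)*(d + 2)*(d^2 - 7*d + 10) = (d - 4)*(d - 3)*(d - 2)*(d + 2)*(d - 5)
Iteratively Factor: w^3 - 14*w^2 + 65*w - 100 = (w - 5)*(w^2 - 9*w + 20) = (w - 5)*(w - 4)*(w - 5)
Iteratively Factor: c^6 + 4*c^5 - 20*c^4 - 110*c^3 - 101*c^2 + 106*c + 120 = (c + 3)*(c^5 + c^4 - 23*c^3 - 41*c^2 + 22*c + 40) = (c - 1)*(c + 3)*(c^4 + 2*c^3 - 21*c^2 - 62*c - 40) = (c - 1)*(c + 1)*(c + 3)*(c^3 + c^2 - 22*c - 40) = (c - 1)*(c + 1)*(c + 3)*(c + 4)*(c^2 - 3*c - 10) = (c - 1)*(c + 1)*(c + 2)*(c + 3)*(c + 4)*(c - 5)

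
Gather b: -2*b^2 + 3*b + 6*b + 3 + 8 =-2*b^2 + 9*b + 11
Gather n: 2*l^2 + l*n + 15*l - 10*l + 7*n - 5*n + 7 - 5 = 2*l^2 + 5*l + n*(l + 2) + 2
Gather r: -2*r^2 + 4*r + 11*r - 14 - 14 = -2*r^2 + 15*r - 28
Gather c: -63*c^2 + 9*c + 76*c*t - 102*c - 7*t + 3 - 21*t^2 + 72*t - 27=-63*c^2 + c*(76*t - 93) - 21*t^2 + 65*t - 24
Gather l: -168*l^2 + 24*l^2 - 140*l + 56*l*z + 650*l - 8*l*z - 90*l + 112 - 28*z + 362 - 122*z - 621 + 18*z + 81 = -144*l^2 + l*(48*z + 420) - 132*z - 66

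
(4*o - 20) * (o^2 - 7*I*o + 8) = 4*o^3 - 20*o^2 - 28*I*o^2 + 32*o + 140*I*o - 160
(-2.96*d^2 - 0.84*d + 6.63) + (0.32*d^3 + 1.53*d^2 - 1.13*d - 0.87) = 0.32*d^3 - 1.43*d^2 - 1.97*d + 5.76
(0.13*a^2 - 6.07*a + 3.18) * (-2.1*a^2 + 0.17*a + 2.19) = -0.273*a^4 + 12.7691*a^3 - 7.4252*a^2 - 12.7527*a + 6.9642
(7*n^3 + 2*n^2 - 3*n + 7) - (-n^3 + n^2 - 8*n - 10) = 8*n^3 + n^2 + 5*n + 17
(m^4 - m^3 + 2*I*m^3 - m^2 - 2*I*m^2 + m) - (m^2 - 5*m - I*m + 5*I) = m^4 - m^3 + 2*I*m^3 - 2*m^2 - 2*I*m^2 + 6*m + I*m - 5*I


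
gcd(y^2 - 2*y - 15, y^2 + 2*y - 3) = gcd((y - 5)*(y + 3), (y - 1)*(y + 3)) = y + 3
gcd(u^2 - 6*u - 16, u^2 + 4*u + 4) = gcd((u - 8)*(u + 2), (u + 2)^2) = u + 2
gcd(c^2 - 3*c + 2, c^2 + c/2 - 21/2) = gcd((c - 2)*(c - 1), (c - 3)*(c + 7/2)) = 1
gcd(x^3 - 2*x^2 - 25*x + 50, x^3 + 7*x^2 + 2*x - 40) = x^2 + 3*x - 10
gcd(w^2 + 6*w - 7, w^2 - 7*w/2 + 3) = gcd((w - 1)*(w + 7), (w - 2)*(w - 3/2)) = 1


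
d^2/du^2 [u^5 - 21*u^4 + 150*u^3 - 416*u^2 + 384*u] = 20*u^3 - 252*u^2 + 900*u - 832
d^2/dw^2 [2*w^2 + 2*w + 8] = 4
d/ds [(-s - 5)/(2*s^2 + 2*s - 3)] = (2*s^2 + 20*s + 13)/(4*s^4 + 8*s^3 - 8*s^2 - 12*s + 9)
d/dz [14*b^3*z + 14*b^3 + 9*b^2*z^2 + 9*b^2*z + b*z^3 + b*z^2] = b*(14*b^2 + 18*b*z + 9*b + 3*z^2 + 2*z)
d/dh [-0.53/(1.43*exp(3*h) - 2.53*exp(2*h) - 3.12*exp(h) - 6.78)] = (2.2737*exp(2*h) - 2.6818*exp(h) - 1.6536)*exp(h)/(-1.43*exp(3*h) + 2.53*exp(2*h) + 3.12*exp(h) + 6.78)^2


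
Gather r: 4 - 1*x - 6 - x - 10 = -2*x - 12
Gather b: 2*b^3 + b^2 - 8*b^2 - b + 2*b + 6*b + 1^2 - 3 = 2*b^3 - 7*b^2 + 7*b - 2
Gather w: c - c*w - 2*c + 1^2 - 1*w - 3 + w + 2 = -c*w - c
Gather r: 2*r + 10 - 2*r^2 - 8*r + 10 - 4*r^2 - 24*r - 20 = -6*r^2 - 30*r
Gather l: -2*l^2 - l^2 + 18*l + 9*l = -3*l^2 + 27*l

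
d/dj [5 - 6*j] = -6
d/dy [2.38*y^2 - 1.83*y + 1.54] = 4.76*y - 1.83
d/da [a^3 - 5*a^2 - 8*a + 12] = 3*a^2 - 10*a - 8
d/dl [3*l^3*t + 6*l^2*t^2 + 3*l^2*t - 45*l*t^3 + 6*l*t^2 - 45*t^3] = 3*t*(3*l^2 + 4*l*t + 2*l - 15*t^2 + 2*t)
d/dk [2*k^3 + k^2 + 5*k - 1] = 6*k^2 + 2*k + 5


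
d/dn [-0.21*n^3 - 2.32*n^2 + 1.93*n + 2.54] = -0.63*n^2 - 4.64*n + 1.93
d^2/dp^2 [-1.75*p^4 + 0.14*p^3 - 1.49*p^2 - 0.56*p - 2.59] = -21.0*p^2 + 0.84*p - 2.98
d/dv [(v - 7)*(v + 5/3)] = 2*v - 16/3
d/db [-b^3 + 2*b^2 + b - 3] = -3*b^2 + 4*b + 1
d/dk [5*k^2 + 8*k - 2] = 10*k + 8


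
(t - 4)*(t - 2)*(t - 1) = t^3 - 7*t^2 + 14*t - 8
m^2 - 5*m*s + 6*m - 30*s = (m + 6)*(m - 5*s)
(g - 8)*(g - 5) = g^2 - 13*g + 40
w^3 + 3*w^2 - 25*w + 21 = (w - 3)*(w - 1)*(w + 7)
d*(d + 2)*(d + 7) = d^3 + 9*d^2 + 14*d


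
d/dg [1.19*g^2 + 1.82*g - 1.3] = 2.38*g + 1.82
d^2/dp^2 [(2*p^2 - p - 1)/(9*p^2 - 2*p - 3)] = 2*(-45*p^3 - 81*p^2 - 27*p - 7)/(729*p^6 - 486*p^5 - 621*p^4 + 316*p^3 + 207*p^2 - 54*p - 27)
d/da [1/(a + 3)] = -1/(a + 3)^2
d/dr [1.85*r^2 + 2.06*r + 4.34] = 3.7*r + 2.06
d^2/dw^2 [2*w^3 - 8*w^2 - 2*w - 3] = 12*w - 16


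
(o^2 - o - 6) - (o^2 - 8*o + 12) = 7*o - 18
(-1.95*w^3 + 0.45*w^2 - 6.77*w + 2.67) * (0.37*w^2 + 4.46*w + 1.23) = -0.7215*w^5 - 8.5305*w^4 - 2.8964*w^3 - 28.6528*w^2 + 3.5811*w + 3.2841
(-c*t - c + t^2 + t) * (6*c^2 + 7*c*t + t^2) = -6*c^3*t - 6*c^3 - c^2*t^2 - c^2*t + 6*c*t^3 + 6*c*t^2 + t^4 + t^3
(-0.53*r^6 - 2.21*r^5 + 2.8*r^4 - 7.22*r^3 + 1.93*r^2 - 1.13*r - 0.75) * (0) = 0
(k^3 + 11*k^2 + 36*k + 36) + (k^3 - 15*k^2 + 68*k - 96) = 2*k^3 - 4*k^2 + 104*k - 60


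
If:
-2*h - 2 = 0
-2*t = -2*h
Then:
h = -1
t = -1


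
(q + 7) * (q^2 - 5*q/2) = q^3 + 9*q^2/2 - 35*q/2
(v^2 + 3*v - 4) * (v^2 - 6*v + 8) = v^4 - 3*v^3 - 14*v^2 + 48*v - 32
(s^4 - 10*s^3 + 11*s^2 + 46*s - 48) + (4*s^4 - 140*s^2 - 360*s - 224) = 5*s^4 - 10*s^3 - 129*s^2 - 314*s - 272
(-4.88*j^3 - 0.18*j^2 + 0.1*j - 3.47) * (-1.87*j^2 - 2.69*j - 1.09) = 9.1256*j^5 + 13.4638*j^4 + 5.6164*j^3 + 6.4161*j^2 + 9.2253*j + 3.7823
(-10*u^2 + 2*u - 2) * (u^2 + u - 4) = -10*u^4 - 8*u^3 + 40*u^2 - 10*u + 8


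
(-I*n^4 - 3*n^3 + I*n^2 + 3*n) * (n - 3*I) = -I*n^5 - 6*n^4 + 10*I*n^3 + 6*n^2 - 9*I*n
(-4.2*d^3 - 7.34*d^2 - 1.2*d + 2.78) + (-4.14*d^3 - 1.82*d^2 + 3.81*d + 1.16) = -8.34*d^3 - 9.16*d^2 + 2.61*d + 3.94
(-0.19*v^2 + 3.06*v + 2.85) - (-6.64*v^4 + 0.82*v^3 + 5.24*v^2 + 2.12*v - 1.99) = 6.64*v^4 - 0.82*v^3 - 5.43*v^2 + 0.94*v + 4.84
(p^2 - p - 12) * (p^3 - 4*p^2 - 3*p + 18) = p^5 - 5*p^4 - 11*p^3 + 69*p^2 + 18*p - 216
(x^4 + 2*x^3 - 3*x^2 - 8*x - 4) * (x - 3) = x^5 - x^4 - 9*x^3 + x^2 + 20*x + 12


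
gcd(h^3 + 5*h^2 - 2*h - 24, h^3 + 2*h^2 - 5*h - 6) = h^2 + h - 6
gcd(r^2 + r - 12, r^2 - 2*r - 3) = r - 3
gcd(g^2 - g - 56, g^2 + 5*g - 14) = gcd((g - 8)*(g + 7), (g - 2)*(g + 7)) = g + 7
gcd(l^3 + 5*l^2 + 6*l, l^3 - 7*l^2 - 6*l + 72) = l + 3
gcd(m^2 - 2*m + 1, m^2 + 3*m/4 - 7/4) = m - 1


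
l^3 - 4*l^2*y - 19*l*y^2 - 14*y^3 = (l - 7*y)*(l + y)*(l + 2*y)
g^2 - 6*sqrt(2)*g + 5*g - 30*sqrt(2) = (g + 5)*(g - 6*sqrt(2))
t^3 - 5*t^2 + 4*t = t*(t - 4)*(t - 1)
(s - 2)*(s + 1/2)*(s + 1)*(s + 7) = s^4 + 13*s^3/2 - 6*s^2 - 37*s/2 - 7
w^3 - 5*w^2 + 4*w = w*(w - 4)*(w - 1)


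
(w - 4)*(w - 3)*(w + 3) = w^3 - 4*w^2 - 9*w + 36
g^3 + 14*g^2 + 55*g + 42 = (g + 1)*(g + 6)*(g + 7)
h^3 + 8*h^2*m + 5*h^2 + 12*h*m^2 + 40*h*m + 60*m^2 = (h + 5)*(h + 2*m)*(h + 6*m)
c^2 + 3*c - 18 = (c - 3)*(c + 6)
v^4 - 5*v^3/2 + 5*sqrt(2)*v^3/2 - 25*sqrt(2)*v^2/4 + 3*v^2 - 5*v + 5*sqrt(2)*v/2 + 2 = (v - 2)*(v - 1/2)*(v + sqrt(2)/2)*(v + 2*sqrt(2))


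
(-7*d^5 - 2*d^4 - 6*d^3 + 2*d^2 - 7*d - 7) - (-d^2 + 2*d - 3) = -7*d^5 - 2*d^4 - 6*d^3 + 3*d^2 - 9*d - 4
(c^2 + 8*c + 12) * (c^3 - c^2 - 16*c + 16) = c^5 + 7*c^4 - 12*c^3 - 124*c^2 - 64*c + 192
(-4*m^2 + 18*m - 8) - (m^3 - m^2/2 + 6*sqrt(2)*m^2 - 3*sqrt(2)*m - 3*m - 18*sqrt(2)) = -m^3 - 6*sqrt(2)*m^2 - 7*m^2/2 + 3*sqrt(2)*m + 21*m - 8 + 18*sqrt(2)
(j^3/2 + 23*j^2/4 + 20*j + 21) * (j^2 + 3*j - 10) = j^5/2 + 29*j^4/4 + 129*j^3/4 + 47*j^2/2 - 137*j - 210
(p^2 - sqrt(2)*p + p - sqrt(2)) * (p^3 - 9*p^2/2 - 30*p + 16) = p^5 - 7*p^4/2 - sqrt(2)*p^4 - 69*p^3/2 + 7*sqrt(2)*p^3/2 - 14*p^2 + 69*sqrt(2)*p^2/2 + 16*p + 14*sqrt(2)*p - 16*sqrt(2)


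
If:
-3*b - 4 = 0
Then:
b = -4/3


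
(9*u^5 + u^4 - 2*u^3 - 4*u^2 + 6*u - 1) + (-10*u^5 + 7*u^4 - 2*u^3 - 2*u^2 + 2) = -u^5 + 8*u^4 - 4*u^3 - 6*u^2 + 6*u + 1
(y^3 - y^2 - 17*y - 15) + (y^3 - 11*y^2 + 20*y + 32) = 2*y^3 - 12*y^2 + 3*y + 17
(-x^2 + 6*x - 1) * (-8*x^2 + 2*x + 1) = 8*x^4 - 50*x^3 + 19*x^2 + 4*x - 1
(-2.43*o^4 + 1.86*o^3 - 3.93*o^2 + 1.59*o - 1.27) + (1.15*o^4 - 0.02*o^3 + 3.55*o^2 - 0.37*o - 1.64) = -1.28*o^4 + 1.84*o^3 - 0.38*o^2 + 1.22*o - 2.91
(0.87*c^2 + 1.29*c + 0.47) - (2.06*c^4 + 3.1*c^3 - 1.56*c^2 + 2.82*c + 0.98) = -2.06*c^4 - 3.1*c^3 + 2.43*c^2 - 1.53*c - 0.51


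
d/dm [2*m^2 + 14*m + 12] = 4*m + 14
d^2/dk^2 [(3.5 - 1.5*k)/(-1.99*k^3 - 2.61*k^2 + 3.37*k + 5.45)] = (35.6409*k^5 - 119.5791*k^4 - 250.3032*k^3 + 192.9972*k^2 + 84.9747*k - 234.1693)/(7.880599*k^9 + 31.007583*k^8 + 0.63162599999999*k^7 - 151.988712*k^6 - 170.910168*k^5 + 196.842702*k^4 + 426.670562*k^3 + 46.88526*k^2 - 300.292275*k - 161.878625)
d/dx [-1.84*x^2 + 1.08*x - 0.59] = 1.08 - 3.68*x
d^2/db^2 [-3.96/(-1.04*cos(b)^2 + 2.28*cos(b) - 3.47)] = (-17.132544*(1 - cos(b)^2)^2 + 28.169856*cos(b)^3 + 28.011456*cos(b)^2 - 87.669648*cos(b) + 29.722176)/(1.04*cos(b)^2 - 2.28*cos(b) + 3.47)^3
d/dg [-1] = 0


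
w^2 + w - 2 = (w - 1)*(w + 2)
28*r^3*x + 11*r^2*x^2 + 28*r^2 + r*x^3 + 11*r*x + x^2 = (4*r + x)*(7*r + x)*(r*x + 1)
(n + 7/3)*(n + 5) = n^2 + 22*n/3 + 35/3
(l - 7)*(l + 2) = l^2 - 5*l - 14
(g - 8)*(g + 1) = g^2 - 7*g - 8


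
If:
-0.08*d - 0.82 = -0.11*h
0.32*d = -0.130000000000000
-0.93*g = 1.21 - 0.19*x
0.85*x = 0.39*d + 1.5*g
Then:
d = -0.41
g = -2.09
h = 7.16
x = -3.88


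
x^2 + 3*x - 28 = (x - 4)*(x + 7)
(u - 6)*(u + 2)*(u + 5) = u^3 + u^2 - 32*u - 60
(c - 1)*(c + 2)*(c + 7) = c^3 + 8*c^2 + 5*c - 14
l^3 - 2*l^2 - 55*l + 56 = (l - 8)*(l - 1)*(l + 7)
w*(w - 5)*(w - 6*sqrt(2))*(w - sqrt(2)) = w^4 - 7*sqrt(2)*w^3 - 5*w^3 + 12*w^2 + 35*sqrt(2)*w^2 - 60*w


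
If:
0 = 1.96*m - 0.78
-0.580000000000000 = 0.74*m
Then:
No Solution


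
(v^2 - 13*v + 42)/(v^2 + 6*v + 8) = (v^2 - 13*v + 42)/(v^2 + 6*v + 8)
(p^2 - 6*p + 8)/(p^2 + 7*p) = (p^2 - 6*p + 8)/(p*(p + 7))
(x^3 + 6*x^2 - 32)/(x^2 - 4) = (x^2 + 8*x + 16)/(x + 2)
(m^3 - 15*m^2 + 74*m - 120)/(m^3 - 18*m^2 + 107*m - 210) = (m - 4)/(m - 7)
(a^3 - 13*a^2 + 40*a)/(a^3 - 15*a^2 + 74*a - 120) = a*(a - 8)/(a^2 - 10*a + 24)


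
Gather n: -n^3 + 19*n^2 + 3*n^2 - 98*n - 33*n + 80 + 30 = -n^3 + 22*n^2 - 131*n + 110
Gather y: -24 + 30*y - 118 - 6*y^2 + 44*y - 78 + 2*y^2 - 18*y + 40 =-4*y^2 + 56*y - 180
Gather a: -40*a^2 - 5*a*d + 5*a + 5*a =-40*a^2 + a*(10 - 5*d)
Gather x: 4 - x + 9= 13 - x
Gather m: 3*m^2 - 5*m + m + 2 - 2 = 3*m^2 - 4*m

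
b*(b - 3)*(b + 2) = b^3 - b^2 - 6*b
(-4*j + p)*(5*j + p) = -20*j^2 + j*p + p^2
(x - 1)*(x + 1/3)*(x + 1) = x^3 + x^2/3 - x - 1/3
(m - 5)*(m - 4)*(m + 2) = m^3 - 7*m^2 + 2*m + 40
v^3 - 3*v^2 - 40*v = v*(v - 8)*(v + 5)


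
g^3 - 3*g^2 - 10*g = g*(g - 5)*(g + 2)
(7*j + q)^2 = 49*j^2 + 14*j*q + q^2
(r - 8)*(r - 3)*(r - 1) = r^3 - 12*r^2 + 35*r - 24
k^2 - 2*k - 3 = (k - 3)*(k + 1)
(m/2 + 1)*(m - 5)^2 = m^3/2 - 4*m^2 + 5*m/2 + 25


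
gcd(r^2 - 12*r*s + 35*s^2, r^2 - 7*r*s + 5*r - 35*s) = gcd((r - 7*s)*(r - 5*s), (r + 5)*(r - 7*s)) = r - 7*s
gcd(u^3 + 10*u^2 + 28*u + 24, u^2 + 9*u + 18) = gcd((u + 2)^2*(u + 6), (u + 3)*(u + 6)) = u + 6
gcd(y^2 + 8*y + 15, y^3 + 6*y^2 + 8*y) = 1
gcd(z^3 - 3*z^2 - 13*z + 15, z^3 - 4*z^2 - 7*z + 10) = z^2 - 6*z + 5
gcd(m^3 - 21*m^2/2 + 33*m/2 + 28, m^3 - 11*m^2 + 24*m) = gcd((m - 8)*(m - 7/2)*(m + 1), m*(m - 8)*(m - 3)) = m - 8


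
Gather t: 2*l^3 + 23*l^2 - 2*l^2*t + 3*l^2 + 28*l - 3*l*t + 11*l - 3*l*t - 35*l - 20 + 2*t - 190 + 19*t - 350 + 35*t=2*l^3 + 26*l^2 + 4*l + t*(-2*l^2 - 6*l + 56) - 560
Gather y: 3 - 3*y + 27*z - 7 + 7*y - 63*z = 4*y - 36*z - 4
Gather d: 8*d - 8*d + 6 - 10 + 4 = 0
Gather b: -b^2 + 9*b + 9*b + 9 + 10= -b^2 + 18*b + 19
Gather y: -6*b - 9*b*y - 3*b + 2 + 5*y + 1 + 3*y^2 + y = -9*b + 3*y^2 + y*(6 - 9*b) + 3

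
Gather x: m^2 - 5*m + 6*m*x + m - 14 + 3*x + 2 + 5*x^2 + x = m^2 - 4*m + 5*x^2 + x*(6*m + 4) - 12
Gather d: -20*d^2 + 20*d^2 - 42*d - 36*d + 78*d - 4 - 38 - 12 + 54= 0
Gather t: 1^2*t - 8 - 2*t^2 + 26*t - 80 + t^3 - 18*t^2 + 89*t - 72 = t^3 - 20*t^2 + 116*t - 160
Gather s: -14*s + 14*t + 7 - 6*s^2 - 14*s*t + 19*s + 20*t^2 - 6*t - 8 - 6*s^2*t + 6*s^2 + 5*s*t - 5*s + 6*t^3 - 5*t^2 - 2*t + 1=-6*s^2*t - 9*s*t + 6*t^3 + 15*t^2 + 6*t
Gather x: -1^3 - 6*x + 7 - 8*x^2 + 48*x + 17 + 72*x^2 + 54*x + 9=64*x^2 + 96*x + 32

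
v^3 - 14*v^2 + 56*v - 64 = (v - 8)*(v - 4)*(v - 2)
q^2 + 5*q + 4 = (q + 1)*(q + 4)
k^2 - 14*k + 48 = (k - 8)*(k - 6)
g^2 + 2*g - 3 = (g - 1)*(g + 3)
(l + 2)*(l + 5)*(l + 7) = l^3 + 14*l^2 + 59*l + 70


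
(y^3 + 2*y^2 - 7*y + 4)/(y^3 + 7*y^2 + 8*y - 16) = (y - 1)/(y + 4)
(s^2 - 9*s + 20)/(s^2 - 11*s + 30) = (s - 4)/(s - 6)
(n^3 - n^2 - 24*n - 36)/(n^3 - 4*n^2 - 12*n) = (n + 3)/n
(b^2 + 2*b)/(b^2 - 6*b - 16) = b/(b - 8)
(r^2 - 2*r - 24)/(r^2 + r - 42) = (r + 4)/(r + 7)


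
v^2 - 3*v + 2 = (v - 2)*(v - 1)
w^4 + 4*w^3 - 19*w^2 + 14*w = w*(w - 2)*(w - 1)*(w + 7)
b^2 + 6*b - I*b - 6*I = (b + 6)*(b - I)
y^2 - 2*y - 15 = (y - 5)*(y + 3)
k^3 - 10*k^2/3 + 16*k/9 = k*(k - 8/3)*(k - 2/3)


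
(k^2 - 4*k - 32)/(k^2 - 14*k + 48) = (k + 4)/(k - 6)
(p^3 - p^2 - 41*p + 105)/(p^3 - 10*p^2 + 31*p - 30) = (p + 7)/(p - 2)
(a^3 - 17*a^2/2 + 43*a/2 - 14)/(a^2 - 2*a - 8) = (2*a^2 - 9*a + 7)/(2*(a + 2))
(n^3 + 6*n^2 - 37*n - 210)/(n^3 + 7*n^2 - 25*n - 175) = (n - 6)/(n - 5)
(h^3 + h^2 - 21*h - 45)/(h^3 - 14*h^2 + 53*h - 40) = (h^2 + 6*h + 9)/(h^2 - 9*h + 8)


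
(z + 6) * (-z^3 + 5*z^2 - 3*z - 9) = -z^4 - z^3 + 27*z^2 - 27*z - 54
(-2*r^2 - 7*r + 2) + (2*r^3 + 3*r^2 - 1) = 2*r^3 + r^2 - 7*r + 1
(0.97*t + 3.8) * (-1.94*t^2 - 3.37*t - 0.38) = -1.8818*t^3 - 10.6409*t^2 - 13.1746*t - 1.444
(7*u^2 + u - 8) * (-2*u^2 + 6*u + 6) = -14*u^4 + 40*u^3 + 64*u^2 - 42*u - 48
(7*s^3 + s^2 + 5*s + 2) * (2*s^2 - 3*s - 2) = 14*s^5 - 19*s^4 - 7*s^3 - 13*s^2 - 16*s - 4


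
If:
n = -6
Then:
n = -6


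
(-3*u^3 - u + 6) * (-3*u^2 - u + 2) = 9*u^5 + 3*u^4 - 3*u^3 - 17*u^2 - 8*u + 12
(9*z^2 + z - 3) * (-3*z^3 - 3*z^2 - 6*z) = -27*z^5 - 30*z^4 - 48*z^3 + 3*z^2 + 18*z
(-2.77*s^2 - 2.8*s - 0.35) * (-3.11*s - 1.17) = 8.6147*s^3 + 11.9489*s^2 + 4.3645*s + 0.4095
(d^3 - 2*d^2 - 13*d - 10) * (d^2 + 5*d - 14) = d^5 + 3*d^4 - 37*d^3 - 47*d^2 + 132*d + 140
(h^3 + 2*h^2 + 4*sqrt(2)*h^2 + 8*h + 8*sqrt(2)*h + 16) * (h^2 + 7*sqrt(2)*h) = h^5 + 2*h^4 + 11*sqrt(2)*h^4 + 22*sqrt(2)*h^3 + 64*h^3 + 56*sqrt(2)*h^2 + 128*h^2 + 112*sqrt(2)*h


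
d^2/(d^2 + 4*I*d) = d/(d + 4*I)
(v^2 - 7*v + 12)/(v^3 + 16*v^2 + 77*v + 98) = (v^2 - 7*v + 12)/(v^3 + 16*v^2 + 77*v + 98)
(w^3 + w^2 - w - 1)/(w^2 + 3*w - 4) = (w^2 + 2*w + 1)/(w + 4)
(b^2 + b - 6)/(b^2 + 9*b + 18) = (b - 2)/(b + 6)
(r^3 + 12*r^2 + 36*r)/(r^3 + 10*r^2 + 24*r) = (r + 6)/(r + 4)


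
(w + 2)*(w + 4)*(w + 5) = w^3 + 11*w^2 + 38*w + 40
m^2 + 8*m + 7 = (m + 1)*(m + 7)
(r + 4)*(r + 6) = r^2 + 10*r + 24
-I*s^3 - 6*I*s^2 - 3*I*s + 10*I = (s + 2)*(s + 5)*(-I*s + I)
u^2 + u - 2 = (u - 1)*(u + 2)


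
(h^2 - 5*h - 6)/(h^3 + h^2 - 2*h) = (h^2 - 5*h - 6)/(h*(h^2 + h - 2))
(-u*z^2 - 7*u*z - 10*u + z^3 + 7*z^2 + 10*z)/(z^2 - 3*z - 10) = (-u*z - 5*u + z^2 + 5*z)/(z - 5)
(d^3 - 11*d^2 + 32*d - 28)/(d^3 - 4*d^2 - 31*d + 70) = (d - 2)/(d + 5)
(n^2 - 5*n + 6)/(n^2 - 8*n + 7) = (n^2 - 5*n + 6)/(n^2 - 8*n + 7)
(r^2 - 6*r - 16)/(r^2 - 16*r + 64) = (r + 2)/(r - 8)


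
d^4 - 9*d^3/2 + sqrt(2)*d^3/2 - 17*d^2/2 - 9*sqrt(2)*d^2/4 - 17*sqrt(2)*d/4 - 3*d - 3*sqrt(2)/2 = (d - 6)*(d + 1/2)*(d + 1)*(d + sqrt(2)/2)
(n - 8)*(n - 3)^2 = n^3 - 14*n^2 + 57*n - 72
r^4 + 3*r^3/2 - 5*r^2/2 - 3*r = r*(r - 3/2)*(r + 1)*(r + 2)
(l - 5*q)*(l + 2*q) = l^2 - 3*l*q - 10*q^2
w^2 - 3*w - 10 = (w - 5)*(w + 2)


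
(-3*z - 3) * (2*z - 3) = -6*z^2 + 3*z + 9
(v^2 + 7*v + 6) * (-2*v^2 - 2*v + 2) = -2*v^4 - 16*v^3 - 24*v^2 + 2*v + 12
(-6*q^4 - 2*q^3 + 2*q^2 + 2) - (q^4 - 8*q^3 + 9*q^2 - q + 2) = -7*q^4 + 6*q^3 - 7*q^2 + q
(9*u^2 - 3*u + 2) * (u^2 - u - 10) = 9*u^4 - 12*u^3 - 85*u^2 + 28*u - 20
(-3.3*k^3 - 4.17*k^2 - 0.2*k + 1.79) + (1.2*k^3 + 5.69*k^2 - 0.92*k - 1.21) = -2.1*k^3 + 1.52*k^2 - 1.12*k + 0.58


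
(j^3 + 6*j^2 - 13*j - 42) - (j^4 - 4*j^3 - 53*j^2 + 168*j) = -j^4 + 5*j^3 + 59*j^2 - 181*j - 42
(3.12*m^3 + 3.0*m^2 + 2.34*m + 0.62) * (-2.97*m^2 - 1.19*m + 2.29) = -9.2664*m^5 - 12.6228*m^4 - 3.375*m^3 + 2.244*m^2 + 4.6208*m + 1.4198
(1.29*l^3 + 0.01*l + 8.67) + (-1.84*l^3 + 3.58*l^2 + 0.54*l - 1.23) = -0.55*l^3 + 3.58*l^2 + 0.55*l + 7.44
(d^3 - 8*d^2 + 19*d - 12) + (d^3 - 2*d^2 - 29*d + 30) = 2*d^3 - 10*d^2 - 10*d + 18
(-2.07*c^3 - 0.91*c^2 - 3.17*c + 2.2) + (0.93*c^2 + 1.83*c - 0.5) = -2.07*c^3 + 0.02*c^2 - 1.34*c + 1.7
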